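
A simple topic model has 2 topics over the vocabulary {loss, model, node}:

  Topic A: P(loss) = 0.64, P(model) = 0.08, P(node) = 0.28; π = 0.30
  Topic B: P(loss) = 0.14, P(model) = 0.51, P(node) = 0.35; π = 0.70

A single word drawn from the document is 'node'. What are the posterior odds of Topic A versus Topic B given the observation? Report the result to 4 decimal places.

The posterior odds equal the prior odds times the likelihood ratio: (P(Z=i)/P(Z=j))·(f_i(x)/f_j(x)).
Component likelihoods at x = 'node':
  f_A = P(node | comp) = 0.28
  f_B = P(node | comp) = 0.35
0.084 / 0.245 ≈ 0.3429

0.3429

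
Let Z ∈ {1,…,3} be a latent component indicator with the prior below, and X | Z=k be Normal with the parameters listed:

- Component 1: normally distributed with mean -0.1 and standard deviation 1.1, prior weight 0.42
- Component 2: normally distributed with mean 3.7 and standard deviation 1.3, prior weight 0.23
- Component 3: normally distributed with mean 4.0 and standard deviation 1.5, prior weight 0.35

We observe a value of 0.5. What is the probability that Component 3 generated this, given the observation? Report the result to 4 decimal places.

Posterior ∝ prior × likelihood, so P(k | x) ∝ π_k f_k(x); normalise over all components.
Normal densities:
  f_1 = (1/(1.1·√(2π)))·exp(−(0.5−-0.1)²/(2·1.1²)) = 0.362675·exp(-0.14876) = 0.312544
  f_2 = (1/(1.3·√(2π)))·exp(−(0.5−3.7)²/(2·1.3²)) = 0.306879·exp(-3.02959) = 0.0148332
  f_3 = (1/(1.5·√(2π)))·exp(−(0.5−4.0)²/(2·1.5²)) = 0.265962·exp(-2.72222) = 0.0174813
Weight by the priors:
  π_1·f_1 = 0.42 × 0.312544 = 0.131269
  π_2·f_2 = 0.23 × 0.0148332 = 0.00341163
  π_3·f_3 = 0.35 × 0.0174813 = 0.00611844
Marginal: 0.131269 + 0.00341163 + 0.00611844 = 0.140799
So the posterior for Component 3 is 0.00611844 / 0.140799 ≈ 0.0435.

0.0435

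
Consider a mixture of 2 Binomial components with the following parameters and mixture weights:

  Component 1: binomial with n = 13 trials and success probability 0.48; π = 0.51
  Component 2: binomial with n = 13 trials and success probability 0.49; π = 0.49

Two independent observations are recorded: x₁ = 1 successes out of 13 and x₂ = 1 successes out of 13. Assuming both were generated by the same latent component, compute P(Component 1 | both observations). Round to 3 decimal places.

The responsibility of component k is π_k f_k(x) divided by Σ_j π_j f_j(x).
Since both observations come from the same component, the likelihood for component k is f_k(x₁)·f_k(x₂).
  f_1 = [C(13,1)·0.48^1·0.52^12 = 13·0.48·0.000390877 = 0.00243907] × [0.00243907] = 5.94907e-06
  f_2 = [C(13,1)·0.49^1·0.51^12 = 13·0.49·0.000309629 = 0.00197234] × [0.00197234] = 3.89012e-06
Prior × likelihood for each component:
  π_1·f_1 = 0.51 × 5.94907e-06 = 3.03403e-06
  π_2·f_2 = 0.49 × 3.89012e-06 = 1.90616e-06
Denominator: 3.03403e-06 + 1.90616e-06 = 4.94019e-06
So the posterior for Component 1 is 3.03403e-06 / 4.94019e-06 ≈ 0.614.

0.614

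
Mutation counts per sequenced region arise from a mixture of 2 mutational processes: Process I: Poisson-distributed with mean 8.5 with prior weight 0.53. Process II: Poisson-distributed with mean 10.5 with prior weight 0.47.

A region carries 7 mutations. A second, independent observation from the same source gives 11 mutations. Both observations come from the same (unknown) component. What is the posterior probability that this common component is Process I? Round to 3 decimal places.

0.578

P(component k | x) = π_k·f_k(x) / marginal(x), where marginal(x) = Σ_j π_j·f_j(x).
Since both observations come from the same component, the likelihood for component k is f_k(x₁)·f_k(x₂).
  f_I = [e^(−8.5)·8.5^7/7! = 0.129419] × [0.0853001] = 0.0110395
  f_II = [e^(−10.5)·10.5^7/7! = 0.0768781] × [0.117987] = 0.00907062
Unnormalised posteriors:
  π_I·f_I = 0.53 × 0.0110395 = 0.00585092
  π_II·f_II = 0.47 × 0.00907062 = 0.00426319
Evidence: 0.00585092 + 0.00426319 = 0.0101141
Responsibility of Process I: 0.00585092 / 0.0101141 ≈ 0.578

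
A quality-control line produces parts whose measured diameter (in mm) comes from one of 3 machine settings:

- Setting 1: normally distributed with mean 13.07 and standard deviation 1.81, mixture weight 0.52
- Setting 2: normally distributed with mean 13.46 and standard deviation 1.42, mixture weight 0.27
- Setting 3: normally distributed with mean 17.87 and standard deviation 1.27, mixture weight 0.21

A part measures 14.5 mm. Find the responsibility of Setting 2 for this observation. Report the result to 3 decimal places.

By Bayes' theorem, P(k | x) = π_k f_k(x) / Σ_j π_j f_j(x).
Evaluate each component's likelihood at the observed value:
  L_1 = 0.161321
  L_2 = 0.214854
  L_3 = 0.009292
Unnormalised posteriors:
  π_1·L_1 = 0.52 × 0.161321 = 0.0838869
  π_2·L_2 = 0.27 × 0.214854 = 0.0580106
  π_3·L_3 = 0.21 × 0.009292 = 0.00195132
Sum: 0.0838869 + 0.0580106 + 0.00195132 = 0.143849
P(Setting 2 | the observation) ≈ 0.403

0.403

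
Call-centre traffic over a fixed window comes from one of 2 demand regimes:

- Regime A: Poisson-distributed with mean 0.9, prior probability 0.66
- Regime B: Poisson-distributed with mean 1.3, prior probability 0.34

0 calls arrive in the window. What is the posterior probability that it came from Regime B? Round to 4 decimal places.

P(component k | x) = π_k·f_k(x) / marginal(x), where marginal(x) = Σ_j π_j·f_j(x).
Poisson probabilities:
  p_A = e^(−0.9)·0.9^0/0! = 0.40657
  p_B = e^(−1.3)·1.3^0/0! = 0.272532
Prior × likelihood for each component:
  π_A·p_A = 0.66 × 0.40657 = 0.268336
  π_B·p_B = 0.34 × 0.272532 = 0.0926608
Sum: 0.268336 + 0.0926608 = 0.360997
P(Regime B | 0 calls) = 0.0926608 / 0.360997 ≈ 0.2567

0.2567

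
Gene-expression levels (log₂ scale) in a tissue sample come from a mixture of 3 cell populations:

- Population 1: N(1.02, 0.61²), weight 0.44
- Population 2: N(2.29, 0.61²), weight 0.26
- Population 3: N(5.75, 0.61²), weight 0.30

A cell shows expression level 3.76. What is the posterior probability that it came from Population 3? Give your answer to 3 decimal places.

The responsibility of component k is π_k f_k(x) divided by Σ_j π_j f_j(x).
Normal densities:
  f_1 = 2.71865e-05
  f_2 = 0.0358541
  f_3 = 0.00319577
Weight by the priors:
  π_1·f_1 = 0.44 × 2.71865e-05 = 1.19621e-05
  π_2·f_2 = 0.26 × 0.0358541 = 0.00932207
  π_3·f_3 = 0.30 × 0.00319577 = 0.000958731
Sum: 1.19621e-05 + 0.00932207 + 0.000958731 = 0.0102928
So the posterior for Population 3 is 0.000958731 / 0.0102928 ≈ 0.093.

0.093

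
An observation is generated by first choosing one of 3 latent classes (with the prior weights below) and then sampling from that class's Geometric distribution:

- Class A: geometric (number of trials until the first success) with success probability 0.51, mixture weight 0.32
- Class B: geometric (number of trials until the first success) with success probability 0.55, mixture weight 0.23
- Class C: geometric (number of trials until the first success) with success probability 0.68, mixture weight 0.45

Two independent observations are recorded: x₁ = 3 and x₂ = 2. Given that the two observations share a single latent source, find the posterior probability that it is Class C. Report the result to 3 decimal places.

0.297

The responsibility of component k is π_k f_k(x) divided by Σ_j π_j f_j(x).
Since both observations come from the same component, the likelihood for component k is f_k(x₁)·f_k(x₂).
  p_A = [0.122451] × [0.2499] = 0.0306005
  p_B = [0.111375] × [0.2475] = 0.0275653
  p_C = [0.069632] × [0.2176] = 0.0151519
Prior × likelihood for each component:
  π_A·p_A = 0.32 × 0.0306005 = 0.00979216
  π_B·p_B = 0.23 × 0.0275653 = 0.00634002
  π_C·p_C = 0.45 × 0.0151519 = 0.00681837
Evidence: 0.00979216 + 0.00634002 + 0.00681837 = 0.0229505
Responsibility of Class C: 0.00681837 / 0.0229505 ≈ 0.297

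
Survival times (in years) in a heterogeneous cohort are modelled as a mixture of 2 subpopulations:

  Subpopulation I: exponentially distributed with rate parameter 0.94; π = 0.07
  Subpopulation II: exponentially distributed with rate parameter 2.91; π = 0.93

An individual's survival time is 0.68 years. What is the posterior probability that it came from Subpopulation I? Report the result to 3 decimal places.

By Bayes' theorem, P(k | x) = π_k f_k(x) / Σ_j π_j f_j(x).
Component likelihoods at x = 0.68 years:
  p_I = 0.94·e^(−0.94·0.68) = 0.94·e^(−0.6392) = 0.496052
  p_II = 2.91·e^(−2.91·0.68) = 2.91·e^(−1.9788) = 0.402264
Multiply by the mixture weights:
  π_I·p_I = 0.07 × 0.496052 = 0.0347236
  π_II·p_II = 0.93 × 0.402264 = 0.374105
Marginal: 0.0347236 + 0.374105 = 0.408829
P(Subpopulation I | data) = 0.0347236 / 0.408829 ≈ 0.085

0.085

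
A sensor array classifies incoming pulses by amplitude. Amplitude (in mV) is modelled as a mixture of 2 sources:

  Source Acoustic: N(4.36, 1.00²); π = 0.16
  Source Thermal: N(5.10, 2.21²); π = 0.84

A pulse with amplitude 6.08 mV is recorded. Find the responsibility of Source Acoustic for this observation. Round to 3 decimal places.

0.096

By Bayes' theorem, P(k | x) = π_k f_k(x) / Σ_j π_j f_j(x).
Normal densities:
  L_Acoustic = (1/(1.00·√(2π)))·exp(−(6.08−4.36)²/(2·1.00²)) = 0.398942·exp(-1.47920) = 0.090887
  L_Thermal = (1/(2.21·√(2π)))·exp(−(6.08−5.10)²/(2·2.21²)) = 0.180517·exp(-0.09832) = 0.163613
Prior × likelihood for each component:
  π_Acoustic·L_Acoustic = 0.16 × 0.090887 = 0.0145419
  π_Thermal·L_Thermal = 0.84 × 0.163613 = 0.137435
Normaliser: 0.0145419 + 0.137435 = 0.151977
So the posterior for Source Acoustic is 0.0145419 / 0.151977 ≈ 0.096.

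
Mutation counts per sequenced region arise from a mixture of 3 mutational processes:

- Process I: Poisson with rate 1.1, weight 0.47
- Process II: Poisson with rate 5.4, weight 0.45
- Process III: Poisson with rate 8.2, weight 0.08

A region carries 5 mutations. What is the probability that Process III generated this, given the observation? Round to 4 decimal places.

0.0783

Apply Bayes' rule: the posterior for each component is proportional to its prior times its likelihood at x.
Component likelihoods at x = 5 mutations:
  L_I = e^(−1.1)·1.1^5/5! = 0.00446744
  L_II = e^(−5.4)·5.4^5/5! = 0.172821
  L_III = e^(−8.2)·8.2^5/5! = 0.0848542
Weight by the priors:
  π_I·L_I = 0.47 × 0.00446744 = 0.00209969
  π_II·L_II = 0.45 × 0.172821 = 0.0777696
  π_III·L_III = 0.08 × 0.0848542 = 0.00678833
Denominator: 0.00209969 + 0.0777696 + 0.00678833 = 0.0866576
P(Process III | 5 mutations) ≈ 0.0783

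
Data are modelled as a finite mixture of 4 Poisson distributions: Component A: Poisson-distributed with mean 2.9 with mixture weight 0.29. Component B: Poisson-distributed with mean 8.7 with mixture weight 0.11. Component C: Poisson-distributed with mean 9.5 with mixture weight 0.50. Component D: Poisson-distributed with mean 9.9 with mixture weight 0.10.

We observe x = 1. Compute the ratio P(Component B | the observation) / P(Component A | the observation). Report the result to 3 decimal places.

0.003

Since P(k|x) ∝ P(Z=k) f_k(x), the posterior odds are P(Z=i) f_i(x) / (P(Z=j) f_j(x)).
Evaluate each component's likelihood at the observed value:
  L_A = 0.159567
  L_B = 0.0014493
  L_C = 0.000711092
  L_D = 0.000496729
Odds = (0.11/0.29) × (0.0014493/0.159567) = 0.37931 × 0.00908266 ≈ 0.003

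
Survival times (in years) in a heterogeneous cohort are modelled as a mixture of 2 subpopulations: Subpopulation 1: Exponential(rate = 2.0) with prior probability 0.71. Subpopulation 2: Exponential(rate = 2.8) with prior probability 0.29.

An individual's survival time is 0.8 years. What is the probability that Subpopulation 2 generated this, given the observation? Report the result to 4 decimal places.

0.2317

Apply Bayes' rule: the posterior for each component is proportional to its prior times its likelihood at x.
Exponential densities:
  L_1 = 2.0·e^(−2.0·0.8) = 2.0·e^(−1.6000) = 0.403793
  L_2 = 2.8·e^(−2.8·0.8) = 2.8·e^(−2.2400) = 0.298084
Prior × likelihood for each component:
  π_1·L_1 = 0.71 × 0.403793 = 0.286693
  π_2·L_2 = 0.29 × 0.298084 = 0.0864443
Marginal: 0.286693 + 0.0864443 = 0.373137
P(Subpopulation 2 | data) ≈ 0.2317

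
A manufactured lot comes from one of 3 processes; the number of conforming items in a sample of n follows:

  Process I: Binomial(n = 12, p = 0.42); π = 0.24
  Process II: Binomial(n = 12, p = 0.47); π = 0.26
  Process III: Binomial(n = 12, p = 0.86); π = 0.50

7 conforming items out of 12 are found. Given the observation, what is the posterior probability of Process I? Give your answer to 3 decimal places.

0.360

By Bayes' theorem, P(k | x) = π_k f_k(x) / Σ_j π_j f_j(x).
Component likelihoods at x = 7 conforming items out of 12:
  f_I = C(12,7)·0.42^7·0.58^5 = 792·0.00230539·0.0656357 = 0.119842
  f_II = C(12,7)·0.47^7·0.53^5 = 792·0.00506623·0.0418195 = 0.167799
  f_III = C(12,7)·0.86^7·0.14^5 = 792·0.347928·5.37824e-05 = 0.0148202
Prior × likelihood for each component:
  π_I·f_I = 0.24 × 0.119842 = 0.0287622
  π_II·f_II = 0.26 × 0.167799 = 0.0436278
  π_III·f_III = 0.50 × 0.0148202 = 0.00741011
Denominator: 0.0287622 + 0.0436278 + 0.00741011 = 0.0798
P(Process I | x) ≈ 0.360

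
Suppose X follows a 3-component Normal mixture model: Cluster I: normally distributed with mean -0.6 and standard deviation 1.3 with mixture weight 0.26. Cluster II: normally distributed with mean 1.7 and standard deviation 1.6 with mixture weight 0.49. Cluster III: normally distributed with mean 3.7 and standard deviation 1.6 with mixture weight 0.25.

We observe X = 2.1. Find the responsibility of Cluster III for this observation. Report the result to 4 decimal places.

The responsibility of component k is π_k f_k(x) divided by Σ_j π_j f_j(x).
Normal densities:
  f_I = (1/(1.3·√(2π)))·exp(−(2.1−-0.6)²/(2·1.3²)) = 0.306879·exp(-2.15680) = 0.0355041
  f_II = (1/(1.6·√(2π)))·exp(−(2.1−1.7)²/(2·1.6²)) = 0.249339·exp(-0.03125) = 0.241668
  f_III = (1/(1.6·√(2π)))·exp(−(2.1−3.7)²/(2·1.6²)) = 0.249339·exp(-0.50000) = 0.151232
Prior × likelihood for each component:
  π_I·f_I = 0.26 × 0.0355041 = 0.00923106
  π_II·f_II = 0.49 × 0.241668 = 0.118417
  π_III·f_III = 0.25 × 0.151232 = 0.0378079
Normaliser: 0.00923106 + 0.118417 + 0.0378079 = 0.165456
P(Cluster III | 2.1) = 0.0378079 / 0.165456 ≈ 0.2285

0.2285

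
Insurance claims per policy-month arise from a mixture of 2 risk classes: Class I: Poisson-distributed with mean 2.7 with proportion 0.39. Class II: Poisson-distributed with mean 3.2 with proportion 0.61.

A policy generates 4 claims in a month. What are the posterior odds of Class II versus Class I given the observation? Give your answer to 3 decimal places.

1.872

Since P(k|x) ∝ w_k f_k(x), the posterior odds are w_i f_i(x) / (w_j f_j(x)).
Evaluate each component's likelihood at the observed value:
  p_I = e^(−2.7)·2.7^4/4! = 0.148816
  p_II = e^(−3.2)·3.2^4/4! = 0.178093
Posterior odds = (w_II·p_II) / (w_I·p_I) = (0.61·0.178093) / (0.39·0.148816) = 0.108637 / 0.0580381 ≈ 1.872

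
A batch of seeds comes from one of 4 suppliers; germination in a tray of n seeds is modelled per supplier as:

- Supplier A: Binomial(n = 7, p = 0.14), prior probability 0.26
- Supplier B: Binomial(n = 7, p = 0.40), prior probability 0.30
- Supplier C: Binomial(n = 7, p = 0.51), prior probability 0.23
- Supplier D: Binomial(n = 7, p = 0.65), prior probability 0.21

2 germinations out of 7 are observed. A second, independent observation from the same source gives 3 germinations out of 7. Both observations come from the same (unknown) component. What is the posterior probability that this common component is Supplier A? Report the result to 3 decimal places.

By Bayes' theorem, P(k | x) = π_k f_k(x) / Σ_j π_j f_j(x).
Since both observations come from the same component, the likelihood for component k is f_k(x₁)·f_k(x₂).
  L_A = [0.193628] × [0.0525347] = 0.0101722
  L_B = [0.261274] × [0.290304] = 0.0758488
  L_C = [0.154291] × [0.267647] = 0.0412955
  L_D = [0.0466] × [0.144238] = 0.0067215
Multiply by the mixture weights:
  π_A·L_A = 0.26 × 0.0101722 = 0.00264476
  π_B·L_B = 0.30 × 0.0758488 = 0.0227546
  π_C·L_C = 0.23 × 0.0412955 = 0.00949797
  π_D·L_D = 0.21 × 0.0067215 = 0.00141152
Denominator: 0.00264476 + 0.0227546 + 0.00949797 + 0.00141152 = 0.0363089
P(Supplier A | x) ≈ 0.073

0.073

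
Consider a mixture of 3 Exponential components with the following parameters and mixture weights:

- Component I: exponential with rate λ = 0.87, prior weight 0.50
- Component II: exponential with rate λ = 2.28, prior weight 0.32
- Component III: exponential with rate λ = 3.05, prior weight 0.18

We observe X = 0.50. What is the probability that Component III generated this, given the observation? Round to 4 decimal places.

Apply Bayes' rule: the posterior for each component is proportional to its prior times its likelihood at x.
Exponential densities:
  p_I = 0.56312
  p_II = 0.729187
  p_III = 0.663744
Weight by the priors:
  P(Z=I)·p_I = 0.50 × 0.56312 = 0.28156
  P(Z=II)·p_II = 0.32 × 0.729187 = 0.23334
  P(Z=III)·p_III = 0.18 × 0.663744 = 0.119474
Evidence: 0.28156 + 0.23334 + 0.119474 = 0.634374
So the posterior for Component III is 0.119474 / 0.634374 ≈ 0.1883.

0.1883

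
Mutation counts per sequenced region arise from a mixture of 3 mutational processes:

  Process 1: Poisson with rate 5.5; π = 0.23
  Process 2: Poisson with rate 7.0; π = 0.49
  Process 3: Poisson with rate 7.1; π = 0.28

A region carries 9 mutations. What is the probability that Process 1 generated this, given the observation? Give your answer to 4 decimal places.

0.1314

By Bayes' theorem, P(k | x) = π_k f_k(x) / Σ_j π_j f_j(x).
Evaluate each component's likelihood at the observed value:
  f_1 = 0.0518659
  f_2 = 0.101405
  f_3 = 0.104249
Multiply by the mixture weights:
  π_1·f_1 = 0.23 × 0.0518659 = 0.0119291
  π_2·f_2 = 0.49 × 0.101405 = 0.0496883
  π_3·f_3 = 0.28 × 0.104249 = 0.0291897
Sum: 0.0119291 + 0.0496883 + 0.0291897 = 0.0908071
So the posterior for Process 1 is 0.0119291 / 0.0908071 ≈ 0.1314.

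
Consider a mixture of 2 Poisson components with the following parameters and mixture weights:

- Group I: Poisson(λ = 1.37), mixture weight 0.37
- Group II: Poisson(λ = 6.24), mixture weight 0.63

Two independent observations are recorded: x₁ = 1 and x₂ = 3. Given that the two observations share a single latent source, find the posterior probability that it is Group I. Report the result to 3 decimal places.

By Bayes' theorem, P(k | x) = w_k f_k(x) / Σ_j w_j f_j(x).
Since both observations come from the same component, the likelihood for component k is f_k(x₁)·f_k(x₂).
  L_I = [e^(−1.37)·1.37^1/1! = 0.348127] × [0.1089] = 0.0379109
  L_II = [e^(−6.24)·6.24^1/1! = 0.0121671] × [0.0789596] = 0.000960709
Weight by the priors:
  w_I·L_I = 0.37 × 0.0379109 = 0.014027
  w_II·L_II = 0.63 × 0.000960709 = 0.000605247
Evidence: 0.014027 + 0.000605247 = 0.0146323
Responsibility of Group I: 0.014027 / 0.0146323 ≈ 0.959

0.959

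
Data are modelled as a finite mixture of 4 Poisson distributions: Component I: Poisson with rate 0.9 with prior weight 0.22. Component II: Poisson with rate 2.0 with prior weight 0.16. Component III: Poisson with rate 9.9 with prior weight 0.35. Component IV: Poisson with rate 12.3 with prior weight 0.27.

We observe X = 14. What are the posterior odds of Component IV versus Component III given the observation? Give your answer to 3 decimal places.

1.461

Only the two components matter; the odds are (π_i f_i(x)) / (π_j f_j(x)).
Component likelihoods at x = 14:
  f_I = e^(−0.9)·0.9^14/14! = 1.0669e-12
  f_II = e^(−2.0)·2.0^14/14! = 2.54345e-08
  f_III = e^(−9.9)·9.9^14/14! = 0.0499999
  f_IV = e^(−12.3)·12.3^14/14! = 0.0947199
Odds = (0.27/0.35) × (0.0947199/0.0499999) = 0.771429 × 1.8944 ≈ 1.461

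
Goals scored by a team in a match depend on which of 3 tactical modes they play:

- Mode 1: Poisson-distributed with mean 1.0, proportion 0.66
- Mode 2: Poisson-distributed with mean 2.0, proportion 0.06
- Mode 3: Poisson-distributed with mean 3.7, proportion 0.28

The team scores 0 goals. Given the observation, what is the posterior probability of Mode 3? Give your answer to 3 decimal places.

By Bayes' theorem, P(k | x) = π_k f_k(x) / Σ_j π_j f_j(x).
Poisson probabilities:
  L_1 = 0.367879
  L_2 = 0.135335
  L_3 = 0.0247235
Unnormalised posteriors:
  π_1·L_1 = 0.66 × 0.367879 = 0.2428
  π_2·L_2 = 0.06 × 0.135335 = 0.00812012
  π_3·L_3 = 0.28 × 0.0247235 = 0.00692259
Evidence: 0.2428 + 0.00812012 + 0.00692259 = 0.257843
P(Mode 3 | x) = 0.00692259 / 0.257843 ≈ 0.027

0.027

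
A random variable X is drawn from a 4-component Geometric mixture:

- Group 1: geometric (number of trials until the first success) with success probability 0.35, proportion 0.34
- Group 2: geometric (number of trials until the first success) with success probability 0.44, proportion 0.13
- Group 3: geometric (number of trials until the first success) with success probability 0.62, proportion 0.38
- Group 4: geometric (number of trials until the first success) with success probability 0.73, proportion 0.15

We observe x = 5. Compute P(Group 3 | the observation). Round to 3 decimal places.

Posterior ∝ prior × likelihood, so P(k | x) ∝ w_k f_k(x); normalise over all components.
Component likelihoods at x = 5:
  f_1 = 0.35·(1−0.35)^4 = 0.35·0.178506 = 0.0624772
  f_2 = 0.44·(1−0.44)^4 = 0.44·0.098345 = 0.0432718
  f_3 = 0.62·(1−0.62)^4 = 0.62·0.0208514 = 0.0129278
  f_4 = 0.73·(1−0.73)^4 = 0.73·0.00531441 = 0.00387952
Weight by the priors:
  w_1·f_1 = 0.34 × 0.0624772 = 0.0212422
  w_2·f_2 = 0.13 × 0.0432718 = 0.00562533
  w_3·f_3 = 0.38 × 0.0129278 = 0.00491258
  w_4·f_4 = 0.15 × 0.00387952 = 0.000581928
Marginal: 0.0212422 + 0.00562533 + 0.00491258 + 0.000581928 = 0.0323621
Responsibility of Group 3: 0.00491258 / 0.0323621 ≈ 0.152

0.152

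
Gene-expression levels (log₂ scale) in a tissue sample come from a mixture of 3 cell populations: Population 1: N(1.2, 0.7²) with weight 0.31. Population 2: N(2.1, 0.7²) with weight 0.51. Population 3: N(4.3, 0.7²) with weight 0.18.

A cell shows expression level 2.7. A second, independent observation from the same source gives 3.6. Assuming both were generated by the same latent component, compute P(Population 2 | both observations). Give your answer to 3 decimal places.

By Bayes' theorem, P(k | x) = π_k f_k(x) / Σ_j π_j f_j(x).
Since both observations come from the same component, the likelihood for component k is f_k(x₁)·f_k(x₂).
  f_1 = [0.057373] × [0.0015967] = 9.16076e-05
  f_2 = [0.394707] × [0.057373] = 0.0226455
  f_3 = [0.0418147] × [0.345672] = 0.0144542
Unnormalised posteriors:
  π_1·f_1 = 0.31 × 9.16076e-05 = 2.83983e-05
  π_2·f_2 = 0.51 × 0.0226455 = 0.0115492
  π_3·f_3 = 0.18 × 0.0144542 = 0.00260175
Sum: 2.83983e-05 + 0.0115492 + 0.00260175 = 0.0141794
P(Population 2 | data) ≈ 0.815

0.815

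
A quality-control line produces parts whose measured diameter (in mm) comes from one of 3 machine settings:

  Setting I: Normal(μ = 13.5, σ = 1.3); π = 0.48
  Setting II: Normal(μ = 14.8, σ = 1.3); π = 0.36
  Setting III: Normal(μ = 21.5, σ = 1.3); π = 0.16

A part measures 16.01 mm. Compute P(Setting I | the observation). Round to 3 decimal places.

0.242

The responsibility of component k is P(Z=k) f_k(x) divided by Σ_j P(Z=j) f_j(x).
Component likelihoods at x = 16.01 mm:
  f_I = (1/(1.3·√(2π)))·exp(−(16.01−13.5)²/(2·1.3²)) = 0.306879·exp(-1.86393) = 0.047585
  f_II = (1/(1.3·√(2π)))·exp(−(16.01−14.8)²/(2·1.3²)) = 0.306879·exp(-0.43317) = 0.198996
  f_III = (1/(1.3·√(2π)))·exp(−(16.01−21.5)²/(2·1.3²)) = 0.306879·exp(-8.91719) = 4.11415e-05
Multiply by the mixture weights:
  P(Z=I)·f_I = 0.48 × 0.047585 = 0.0228408
  P(Z=II)·f_II = 0.36 × 0.198996 = 0.0716387
  P(Z=III)·f_III = 0.16 × 4.11415e-05 = 6.58265e-06
Marginal: 0.0228408 + 0.0716387 + 6.58265e-06 = 0.0944861
Responsibility of Setting I: 0.0228408 / 0.0944861 ≈ 0.242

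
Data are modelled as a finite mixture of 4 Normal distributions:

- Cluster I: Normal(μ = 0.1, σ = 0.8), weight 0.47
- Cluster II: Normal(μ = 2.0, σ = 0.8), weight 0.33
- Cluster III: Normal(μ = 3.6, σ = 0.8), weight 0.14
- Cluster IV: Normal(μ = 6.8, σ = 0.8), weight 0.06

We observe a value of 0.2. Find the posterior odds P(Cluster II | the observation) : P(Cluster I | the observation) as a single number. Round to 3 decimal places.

0.056

Since P(k|x) ∝ π_k f_k(x), the posterior odds are π_i f_i(x) / (π_j f_j(x)).
Normal densities:
  f_I = 0.494797
  f_II = 0.0396746
  f_III = 5.96483e-05
  f_IV = 8.28392e-16
Odds = (0.33/0.47) × (0.0396746/0.494797) = 0.702128 × 0.0801835 ≈ 0.056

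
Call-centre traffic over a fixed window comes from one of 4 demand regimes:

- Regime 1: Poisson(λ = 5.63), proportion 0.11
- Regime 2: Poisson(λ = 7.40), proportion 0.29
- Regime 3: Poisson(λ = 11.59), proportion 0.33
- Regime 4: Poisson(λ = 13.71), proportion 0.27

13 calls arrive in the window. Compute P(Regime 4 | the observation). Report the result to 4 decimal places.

The responsibility of component k is π_k f_k(x) divided by Σ_j π_j f_j(x).
Component likelihoods at x = 13 calls:
  L_1 = 0.00329042
  L_2 = 0.0195863
  L_3 = 0.101235
  L_4 = 0.107902
Weight by the priors:
  π_1·L_1 = 0.11 × 0.00329042 = 0.000361946
  π_2·L_2 = 0.29 × 0.0195863 = 0.00568003
  π_3·L_3 = 0.33 × 0.101235 = 0.0334076
  π_4·L_4 = 0.27 × 0.107902 = 0.0291335
Normaliser: 0.000361946 + 0.00568003 + 0.0334076 + 0.0291335 = 0.0685831
P(Regime 4 | 13 calls) ≈ 0.4248

0.4248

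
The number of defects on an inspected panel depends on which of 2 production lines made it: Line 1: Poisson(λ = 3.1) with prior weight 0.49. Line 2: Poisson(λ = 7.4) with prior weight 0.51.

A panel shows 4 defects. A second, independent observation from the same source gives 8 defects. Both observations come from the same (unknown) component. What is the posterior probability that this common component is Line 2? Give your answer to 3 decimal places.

P(component k | x) = P(Z=k)·f_k(x) / marginal(x), where marginal(x) = Σ_j P(Z=j)·f_j(x).
Since both observations come from the same component, the likelihood for component k is f_k(x₁)·f_k(x₂).
  f_1 = [0.17335] × [0.00952928] = 0.0016519
  f_2 = [0.0763724] × [0.136318] = 0.010411
Weight by the priors:
  P(Z=1)·f_1 = 0.49 × 0.0016519 = 0.000809429
  P(Z=2)·f_2 = 0.51 × 0.010411 = 0.00530959
Denominator: 0.000809429 + 0.00530959 = 0.00611902
Responsibility of Line 2: 0.00530959 / 0.00611902 ≈ 0.868

0.868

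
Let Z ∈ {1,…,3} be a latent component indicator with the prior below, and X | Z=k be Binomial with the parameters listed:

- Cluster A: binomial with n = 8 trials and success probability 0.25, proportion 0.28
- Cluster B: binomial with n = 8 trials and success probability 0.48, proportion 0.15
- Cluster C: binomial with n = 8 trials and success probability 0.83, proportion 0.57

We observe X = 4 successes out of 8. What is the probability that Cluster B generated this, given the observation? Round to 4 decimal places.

Posterior ∝ prior × likelihood, so P(k | x) ∝ P(Z=k) f_k(x); normalise over all components.
Binomial probabilities:
  L_A = 0.0865173
  L_B = 0.271692
  L_C = 0.0277464
Multiply by the mixture weights:
  P(Z=A)·L_A = 0.28 × 0.0865173 = 0.0242249
  P(Z=B)·L_B = 0.15 × 0.271692 = 0.0407538
  P(Z=C)·L_C = 0.57 × 0.0277464 = 0.0158154
Marginal: 0.0242249 + 0.0407538 + 0.0158154 = 0.080794
So the posterior for Cluster B is 0.0407538 / 0.080794 ≈ 0.5044.

0.5044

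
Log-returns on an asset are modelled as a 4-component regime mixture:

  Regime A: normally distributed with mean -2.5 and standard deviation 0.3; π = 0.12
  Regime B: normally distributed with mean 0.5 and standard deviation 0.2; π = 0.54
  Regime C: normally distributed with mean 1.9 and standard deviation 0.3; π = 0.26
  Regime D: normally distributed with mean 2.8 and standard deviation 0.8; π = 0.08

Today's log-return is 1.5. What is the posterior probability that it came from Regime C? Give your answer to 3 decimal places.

Apply Bayes' rule: the posterior for each component is proportional to its prior times its likelihood at x.
Normal densities:
  L_A = 3.31005e-39
  L_B = 7.4336e-06
  L_C = 0.5467
  L_D = 0.133173
Prior × likelihood for each component:
  P(Z=A)·L_A = 0.12 × 3.31005e-39 = 3.97206e-40
  P(Z=B)·L_B = 0.54 × 7.4336e-06 = 4.01414e-06
  P(Z=C)·L_C = 0.26 × 0.5467 = 0.142142
  P(Z=D)·L_D = 0.08 × 0.133173 = 0.0106538
Normaliser: 3.97206e-40 + 4.01414e-06 + 0.142142 + 0.0106538 = 0.1528
P(Regime C | data) ≈ 0.930

0.930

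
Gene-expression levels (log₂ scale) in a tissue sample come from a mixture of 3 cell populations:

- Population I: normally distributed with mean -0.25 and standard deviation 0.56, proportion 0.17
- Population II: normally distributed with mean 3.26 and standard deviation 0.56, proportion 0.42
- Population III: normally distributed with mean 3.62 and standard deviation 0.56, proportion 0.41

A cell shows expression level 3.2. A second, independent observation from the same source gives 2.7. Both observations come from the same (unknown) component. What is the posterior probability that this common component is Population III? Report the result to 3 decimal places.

0.241

Apply Bayes' rule: the posterior for each component is proportional to its prior times its likelihood at x.
Since both observations come from the same component, the likelihood for component k is f_k(x₁)·f_k(x₂).
  f_I = [4.08346e-09] × [6.71146e-07] = 2.7406e-15
  f_II = [0.70832] × [0.432091] = 0.306058
  f_III = [0.537745] × [0.184776] = 0.0993626
Unnormalised posteriors:
  P(Z=I)·f_I = 0.17 × 2.7406e-15 = 4.65902e-16
  P(Z=II)·f_II = 0.42 × 0.306058 = 0.128544
  P(Z=III)·f_III = 0.41 × 0.0993626 = 0.0407387
Sum: 4.65902e-16 + 0.128544 + 0.0407387 = 0.169283
So the posterior for Population III is 0.0407387 / 0.169283 ≈ 0.241.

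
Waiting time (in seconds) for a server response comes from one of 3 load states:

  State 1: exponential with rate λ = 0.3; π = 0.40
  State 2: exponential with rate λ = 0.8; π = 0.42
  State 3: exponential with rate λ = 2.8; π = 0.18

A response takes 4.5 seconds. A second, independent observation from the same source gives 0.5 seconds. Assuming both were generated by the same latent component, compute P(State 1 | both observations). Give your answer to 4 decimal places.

0.6199

The responsibility of component k is π_k f_k(x) divided by Σ_j π_j f_j(x).
Since both observations come from the same component, the likelihood for component k is f_k(x₁)·f_k(x₂).
  p_1 = [0.0777721] × [0.258212] = 0.0200817
  p_2 = [0.021859] × [0.536256] = 0.011722
  p_3 = [9.44164e-06] × [0.690471] = 6.51919e-06
Unnormalised posteriors:
  π_1·p_1 = 0.40 × 0.0200817 = 0.00803269
  π_2·p_2 = 0.42 × 0.011722 = 0.00492324
  π_3·p_3 = 0.18 × 6.51919e-06 = 1.17345e-06
Marginal: 0.00803269 + 0.00492324 + 1.17345e-06 = 0.0129571
Responsibility of State 1: 0.00803269 / 0.0129571 ≈ 0.6199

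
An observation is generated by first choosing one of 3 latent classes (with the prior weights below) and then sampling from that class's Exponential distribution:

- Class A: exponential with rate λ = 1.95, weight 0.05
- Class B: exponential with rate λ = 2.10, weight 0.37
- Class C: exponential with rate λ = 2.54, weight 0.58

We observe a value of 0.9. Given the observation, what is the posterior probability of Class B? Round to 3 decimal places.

Apply Bayes' rule: the posterior for each component is proportional to its prior times its likelihood at x.
Exponential densities:
  L_A = 0.337169
  L_B = 0.317251
  L_C = 0.258248
Unnormalised posteriors:
  π_A·L_A = 0.05 × 0.337169 = 0.0168585
  π_B·L_B = 0.37 × 0.317251 = 0.117383
  π_C·L_C = 0.58 × 0.258248 = 0.149784
Evidence: 0.0168585 + 0.117383 + 0.149784 = 0.284025
P(Class B | 0.9) = 0.117383 / 0.284025 ≈ 0.413

0.413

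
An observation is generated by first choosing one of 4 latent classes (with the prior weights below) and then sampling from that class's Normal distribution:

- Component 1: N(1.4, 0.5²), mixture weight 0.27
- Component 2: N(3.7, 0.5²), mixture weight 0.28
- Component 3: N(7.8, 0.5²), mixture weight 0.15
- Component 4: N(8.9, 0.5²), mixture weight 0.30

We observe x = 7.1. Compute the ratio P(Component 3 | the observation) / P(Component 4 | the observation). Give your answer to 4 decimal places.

122.3460

Posterior odds = (π_i f_i(x)) / (π_j f_j(x)); the normalising sum cancels.
Component likelihoods at x = 7.1:
  p_1 = 4.80269e-29
  p_2 = 7.26192e-11
  p_3 = 0.299455
  p_4 = 0.0012238
Odds = (0.15/0.30) × (0.299455/0.0012238) = 0.5 × 244.692 ≈ 122.3460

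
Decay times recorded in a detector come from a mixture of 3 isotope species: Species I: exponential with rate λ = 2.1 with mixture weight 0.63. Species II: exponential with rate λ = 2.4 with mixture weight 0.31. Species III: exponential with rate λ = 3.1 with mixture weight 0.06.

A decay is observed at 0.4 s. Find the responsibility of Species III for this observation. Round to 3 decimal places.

0.059

P(component k | x) = P(Z=k)·f_k(x) / marginal(x), where marginal(x) = Σ_j P(Z=j)·f_j(x).
Exponential densities:
  L_I = 2.1·e^(−2.1·0.4) = 2.1·e^(−0.8400) = 0.906592
  L_II = 2.4·e^(−2.4·0.4) = 2.4·e^(−0.9600) = 0.918943
  L_III = 3.1·e^(−3.1·0.4) = 3.1·e^(−1.2400) = 0.897091
Prior × likelihood for each component:
  P(Z=I)·L_I = 0.63 × 0.906592 = 0.571153
  P(Z=II)·L_II = 0.31 × 0.918943 = 0.284872
  P(Z=III)·L_III = 0.06 × 0.897091 = 0.0538255
Marginal: 0.571153 + 0.284872 + 0.0538255 = 0.909851
P(Species III | the observation) ≈ 0.059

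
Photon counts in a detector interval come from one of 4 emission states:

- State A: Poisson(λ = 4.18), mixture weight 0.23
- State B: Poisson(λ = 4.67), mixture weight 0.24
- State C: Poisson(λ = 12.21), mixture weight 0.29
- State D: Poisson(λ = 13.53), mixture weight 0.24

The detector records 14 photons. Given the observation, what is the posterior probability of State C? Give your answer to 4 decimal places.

P(component k | x) = π_k·f_k(x) / marginal(x), where marginal(x) = Σ_j π_j·f_j(x).
Poisson probabilities:
  p_A = 8.72386e-05
  p_B = 0.000252274
  p_C = 0.0935137
  p_D = 0.105137
Unnormalised posteriors:
  π_A·p_A = 0.23 × 8.72386e-05 = 2.00649e-05
  π_B·p_B = 0.24 × 0.000252274 = 6.05458e-05
  π_C·p_C = 0.29 × 0.0935137 = 0.027119
  π_D·p_D = 0.24 × 0.105137 = 0.0252329
Sum: 2.00649e-05 + 6.05458e-05 + 0.027119 + 0.0252329 = 0.0524325
P(State C | the observation) ≈ 0.5172

0.5172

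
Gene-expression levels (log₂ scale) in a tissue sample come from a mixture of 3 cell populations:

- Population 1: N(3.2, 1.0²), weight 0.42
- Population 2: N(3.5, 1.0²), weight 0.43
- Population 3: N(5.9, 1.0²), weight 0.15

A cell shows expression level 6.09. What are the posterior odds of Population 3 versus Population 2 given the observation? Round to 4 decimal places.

Since P(k|x) ∝ w_k f_k(x), the posterior odds are w_i f_i(x) / (w_j f_j(x)).
Normal densities:
  L_1 = (1/(1.0·√(2π)))·exp(−(6.09−3.2)²/(2·1.0²)) = 0.398942·exp(-4.17605) = 0.00612738
  L_2 = (1/(1.0·√(2π)))·exp(−(6.09−3.5)²/(2·1.0²)) = 0.398942·exp(-3.35405) = 0.0139401
  L_3 = (1/(1.0·√(2π)))·exp(−(6.09−5.9)²/(2·1.0²)) = 0.398942·exp(-0.01805) = 0.391806
Odds = (0.15/0.43) × (0.391806/0.0139401) = 0.348837 × 28.1065 ≈ 9.8046

9.8046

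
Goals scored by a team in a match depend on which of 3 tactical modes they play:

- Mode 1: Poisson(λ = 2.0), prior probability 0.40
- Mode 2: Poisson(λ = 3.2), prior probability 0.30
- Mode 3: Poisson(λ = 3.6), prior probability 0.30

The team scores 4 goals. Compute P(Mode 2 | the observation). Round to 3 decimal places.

P(component k | x) = P(Z=k)·f_k(x) / marginal(x), where marginal(x) = Σ_j P(Z=j)·f_j(x).
Component likelihoods at x = 4 goals:
  f_1 = 0.0902235
  f_2 = 0.178093
  f_3 = 0.191222
Weight by the priors:
  P(Z=1)·f_1 = 0.40 × 0.0902235 = 0.0360894
  P(Z=2)·f_2 = 0.30 × 0.178093 = 0.0534278
  P(Z=3)·f_3 = 0.30 × 0.191222 = 0.0573667
Normaliser: 0.0360894 + 0.0534278 + 0.0573667 = 0.146884
So the posterior for Mode 2 is 0.0534278 / 0.146884 ≈ 0.364.

0.364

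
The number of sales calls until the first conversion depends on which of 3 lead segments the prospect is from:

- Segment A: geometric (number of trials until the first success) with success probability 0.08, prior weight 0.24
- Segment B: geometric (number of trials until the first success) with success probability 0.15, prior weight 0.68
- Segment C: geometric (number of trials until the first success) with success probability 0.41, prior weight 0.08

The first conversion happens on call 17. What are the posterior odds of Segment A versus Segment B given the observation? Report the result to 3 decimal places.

0.668

Only the two components matter; the odds are (P(Z=i) f_i(x)) / (P(Z=j) f_j(x)).
Evaluate each component's likelihood at the observed value:
  p_A = 0.0210715
  p_B = 0.0111377
  p_C = 8.83926e-05
Posterior odds = (P(Z=A)·p_A) / (P(Z=B)·p_B) = (0.24·0.0210715) / (0.68·0.0111377) = 0.00505716 / 0.00757361 ≈ 0.668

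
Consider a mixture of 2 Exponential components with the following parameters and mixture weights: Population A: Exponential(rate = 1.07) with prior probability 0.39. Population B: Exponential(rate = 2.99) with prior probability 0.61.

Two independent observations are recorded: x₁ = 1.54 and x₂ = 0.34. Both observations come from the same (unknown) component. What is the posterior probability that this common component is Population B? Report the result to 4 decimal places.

P(component k | x) = w_k·f_k(x) / marginal(x), where marginal(x) = Σ_j w_j·f_j(x).
Since both observations come from the same component, the likelihood for component k is f_k(x₁)·f_k(x₂).
  f_A = [1.07·e^(−1.07·1.54) = 1.07·e^(−1.6478) = 0.205946] × [0.743682] = 0.153158
  f_B = [2.99·e^(−2.99·1.54) = 2.99·e^(−4.6046) = 0.0299171] × [1.08185] = 0.0323658
Unnormalised posteriors:
  w_A·f_A = 0.39 × 0.153158 = 0.0597318
  w_B·f_B = 0.61 × 0.0323658 = 0.0197431
Marginal: 0.0597318 + 0.0197431 = 0.0794749
So the posterior for Population B is 0.0197431 / 0.0794749 ≈ 0.2484.

0.2484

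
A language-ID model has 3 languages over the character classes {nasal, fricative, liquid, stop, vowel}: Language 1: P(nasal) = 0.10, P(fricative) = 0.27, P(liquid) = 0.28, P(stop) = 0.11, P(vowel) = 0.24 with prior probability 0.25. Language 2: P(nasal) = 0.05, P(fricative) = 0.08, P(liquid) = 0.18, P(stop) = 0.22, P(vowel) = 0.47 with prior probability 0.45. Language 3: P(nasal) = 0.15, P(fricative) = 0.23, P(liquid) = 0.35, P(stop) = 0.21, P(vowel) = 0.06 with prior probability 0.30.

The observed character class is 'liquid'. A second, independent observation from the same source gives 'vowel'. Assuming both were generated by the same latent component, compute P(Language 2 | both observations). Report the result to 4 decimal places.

0.6224

Apply Bayes' rule: the posterior for each component is proportional to its prior times its likelihood at x.
Since both observations come from the same component, the likelihood for component k is f_k(x₁)·f_k(x₂).
  L_1 = [P(liquid | comp) = 0.28] × [0.24] = 0.0672
  L_2 = [P(liquid | comp) = 0.18] × [0.47] = 0.0846
  L_3 = [P(liquid | comp) = 0.35] × [0.06] = 0.021
Multiply by the mixture weights:
  π_1·L_1 = 0.25 × 0.0672 = 0.0168
  π_2·L_2 = 0.45 × 0.0846 = 0.03807
  π_3·L_3 = 0.30 × 0.021 = 0.0063
Evidence: 0.0168 + 0.03807 + 0.0063 = 0.06117
P(Language 2 | x₁,x₂) = 0.03807 / 0.06117 ≈ 0.6224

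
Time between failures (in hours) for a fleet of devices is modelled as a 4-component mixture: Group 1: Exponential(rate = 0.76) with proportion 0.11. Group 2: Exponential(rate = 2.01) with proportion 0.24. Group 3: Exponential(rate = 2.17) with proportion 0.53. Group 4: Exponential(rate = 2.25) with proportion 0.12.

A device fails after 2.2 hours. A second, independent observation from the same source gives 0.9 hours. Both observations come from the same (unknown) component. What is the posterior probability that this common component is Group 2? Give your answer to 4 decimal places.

0.1660

P(component k | x) = w_k·f_k(x) / marginal(x), where marginal(x) = Σ_j w_j·f_j(x).
Since both observations come from the same component, the likelihood for component k is f_k(x₁)·f_k(x₂).
  f_1 = [0.76·e^(−0.76·2.2) = 0.76·e^(−1.6720) = 0.142782] × [0.383492] = 0.0547557
  f_2 = [2.01·e^(−2.01·2.2) = 2.01·e^(−4.4220) = 0.0241405] × [0.329274] = 0.00794883
  f_3 = [2.17·e^(−2.17·2.2) = 2.17·e^(−4.7740) = 0.018329] × [0.30781] = 0.00564184
  f_4 = [2.25·e^(−2.25·2.2) = 2.25·e^(−4.9500) = 0.0159377] × [0.296986] = 0.00473327
Prior × likelihood for each component:
  w_1·f_1 = 0.11 × 0.0547557 = 0.00602313
  w_2·f_2 = 0.24 × 0.00794883 = 0.00190772
  w_3·f_3 = 0.53 × 0.00564184 = 0.00299017
  w_4·f_4 = 0.12 × 0.00473327 = 0.000567992
Normaliser: 0.00602313 + 0.00190772 + 0.00299017 + 0.000567992 = 0.011489
Responsibility of Group 2: 0.00190772 / 0.011489 ≈ 0.1660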